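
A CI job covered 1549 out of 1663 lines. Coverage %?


Coverage = covered / total * 100
Coverage = 1549 / 1663 * 100
Coverage = 93.14%

93.14%


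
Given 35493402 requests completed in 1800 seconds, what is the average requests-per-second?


Formula: throughput = requests / seconds
throughput = 35493402 / 1800
throughput = 19718.56 requests/second

19718.56 requests/second


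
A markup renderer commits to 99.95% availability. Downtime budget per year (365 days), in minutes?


Formula: allowed downtime = period * (100 - SLA) / 100
Period (year (365 days)) = 525600 minutes
Unavailability fraction = (100 - 99.95) / 100
Allowed downtime = 525600 * (100 - 99.95) / 100
Allowed downtime = 262.8 minutes

262.8 minutes


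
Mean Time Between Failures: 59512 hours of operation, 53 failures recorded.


Formula: MTBF = Total operating time / Number of failures
MTBF = 59512 / 53
MTBF = 1122.87 hours

1122.87 hours


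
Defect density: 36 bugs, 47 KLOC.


Defect density = defects / KLOC
Defect density = 36 / 47
Defect density = 0.766 defects/KLOC

0.766 defects/KLOC


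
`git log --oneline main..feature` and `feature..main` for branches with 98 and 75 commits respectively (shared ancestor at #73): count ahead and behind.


Common ancestor: commit #73
feature commits after divergence: 98 - 73 = 25
main commits after divergence: 75 - 73 = 2
feature is 25 commits ahead of main
main is 2 commits ahead of feature

feature ahead: 25, main ahead: 2


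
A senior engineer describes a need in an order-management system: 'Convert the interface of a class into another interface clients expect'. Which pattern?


This matches the Adapter pattern

Adapter


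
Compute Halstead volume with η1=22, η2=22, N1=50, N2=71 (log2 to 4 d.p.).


Formula: V = N * log2(η), where N = N1 + N2 and η = η1 + η2
η = 22 + 22 = 44
N = 50 + 71 = 121
log2(44) ≈ 5.4594
V = 121 * 5.4594 = 660.59

660.59


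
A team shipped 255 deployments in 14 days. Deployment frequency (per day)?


Formula: deployments per day = releases / days
= 255 / 14
= 18.214 deploys/day
(equivalently, 127.5 deploys/week)

18.214 deploys/day


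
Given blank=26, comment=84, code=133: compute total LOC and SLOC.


Total LOC = blank + comment + code
Total LOC = 26 + 84 + 133 = 243
SLOC (source only) = code = 133

Total LOC: 243, SLOC: 133


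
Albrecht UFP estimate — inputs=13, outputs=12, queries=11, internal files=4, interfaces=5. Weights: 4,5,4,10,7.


UFP = EI*4 + EO*5 + EQ*4 + ILF*10 + EIF*7
UFP = 13*4 + 12*5 + 11*4 + 4*10 + 5*7
UFP = 52 + 60 + 44 + 40 + 35
UFP = 231

231


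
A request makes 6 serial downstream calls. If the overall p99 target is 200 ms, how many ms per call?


Formula: per_stage = total_budget / stages
per_stage = 200 / 6
per_stage = 33.33 ms

33.33 ms


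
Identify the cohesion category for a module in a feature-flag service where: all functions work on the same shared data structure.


Reasoning: Functions share data
Type: Communicational cohesion

Communicational cohesion


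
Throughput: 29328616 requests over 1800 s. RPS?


Formula: throughput = requests / seconds
throughput = 29328616 / 1800
throughput = 16293.68 requests/second

16293.68 requests/second


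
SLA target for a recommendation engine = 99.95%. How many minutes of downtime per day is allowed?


Formula: allowed downtime = period * (100 - SLA) / 100
Period (day) = 1440 minutes
Unavailability fraction = (100 - 99.95) / 100
Allowed downtime = 1440 * (100 - 99.95) / 100
Allowed downtime = 0.72 minutes

0.72 minutes


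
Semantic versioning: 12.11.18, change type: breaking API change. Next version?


Current: 12.11.18
Change category: 'breaking API change' → major bump
SemVer rule: major bump → increment MAJOR, reset MINOR and PATCH to 0
New: 13.0.0

13.0.0


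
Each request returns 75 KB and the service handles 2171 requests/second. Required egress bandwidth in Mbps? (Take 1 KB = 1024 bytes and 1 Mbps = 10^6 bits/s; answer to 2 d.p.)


Formula: Mbps = payload_bytes * RPS * 8 / 1e6
Payload per request = 75 KB = 75 * 1024 = 76800 bytes
Total bytes/sec = 76800 * 2171 = 166732800
Total bits/sec = 166732800 * 8 = 1333862400
Mbps = 1333862400 / 1e6 = 1333.86

1333.86 Mbps


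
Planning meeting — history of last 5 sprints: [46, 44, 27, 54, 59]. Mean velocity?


Formula: Avg velocity = Total points / Number of sprints
Points: [46, 44, 27, 54, 59]
Sum = 46 + 44 + 27 + 54 + 59 = 230
Avg velocity = 230 / 5 = 46.0 points/sprint

46.0 points/sprint


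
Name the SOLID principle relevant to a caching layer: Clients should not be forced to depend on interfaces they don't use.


This describes the Interface Segregation Principle (ISP)

Interface Segregation Principle (ISP)


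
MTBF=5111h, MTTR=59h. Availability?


Availability = MTBF / (MTBF + MTTR)
Availability = 5111 / (5111 + 59)
Availability = 5111 / 5170
Availability = 98.8588%

98.8588%


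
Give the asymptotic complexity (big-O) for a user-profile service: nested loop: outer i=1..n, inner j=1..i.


Reasoning: triangle: n(n+1)/2 ~ n^2/2
Complexity: O(n^2)

O(n^2)


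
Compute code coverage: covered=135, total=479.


Coverage = covered / total * 100
Coverage = 135 / 479 * 100
Coverage = 28.18%

28.18%


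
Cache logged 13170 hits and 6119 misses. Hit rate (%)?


Formula: hit rate = hits / (hits + misses) * 100
hit rate = 13170 / (13170 + 6119) * 100
hit rate = 13170 / 19289 * 100
hit rate = 68.28%

68.28%


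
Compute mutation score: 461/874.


Mutation score = killed / total * 100
Mutation score = 461 / 874 * 100
Mutation score = 52.75%

52.75%


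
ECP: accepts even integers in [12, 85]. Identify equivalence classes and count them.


Constraint: even integers in [12, 85]
Class 1: x < 12 — out-of-range invalid
Class 2: x in [12,85] but odd — wrong type invalid
Class 3: x in [12,85] and even — valid
Class 4: x > 85 — out-of-range invalid
Total equivalence classes: 4

4 equivalence classes


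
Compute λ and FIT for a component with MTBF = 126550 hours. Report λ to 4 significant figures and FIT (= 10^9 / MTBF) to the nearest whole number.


Formula: λ = 1 / MTBF; FIT = λ × 1e9 = 1e9 / MTBF
λ = 1 / 126550 ≈ 7.902e-06 failures/hour
FIT = 1e9 / 126550 ≈ 7902 failures per 1e9 hours (nearest whole number)

λ = 7.902e-06 /h, FIT = 7902


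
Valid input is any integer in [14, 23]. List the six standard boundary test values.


Range: [14, 23]
Boundaries: just below min, min, min+1, max-1, max, just above max
Values: [13, 14, 15, 22, 23, 24]

[13, 14, 15, 22, 23, 24]


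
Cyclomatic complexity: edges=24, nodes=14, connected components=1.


Formula: V(G) = E - N + 2P
V(G) = 24 - 14 + 2*1
V(G) = 10 + 2
V(G) = 12

12


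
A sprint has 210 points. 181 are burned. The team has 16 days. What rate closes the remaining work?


Formula: Required rate = Remaining points / Days left
Remaining = 210 - 181 = 29 points
Required rate = 29 / 16 = 1.81 points/day

1.81 points/day


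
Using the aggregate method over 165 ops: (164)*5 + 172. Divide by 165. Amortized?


Formula: Amortized cost = Total cost / Operations
Total cost = (164 * 5) + (1 * 172)
Total cost = 820 + 172 = 992
Amortized = 992 / 165 = 6.0121

6.0121


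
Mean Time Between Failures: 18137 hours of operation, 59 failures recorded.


Formula: MTBF = Total operating time / Number of failures
MTBF = 18137 / 59
MTBF = 307.41 hours

307.41 hours


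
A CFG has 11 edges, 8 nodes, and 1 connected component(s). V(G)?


Formula: V(G) = E - N + 2P
V(G) = 11 - 8 + 2*1
V(G) = 3 + 2
V(G) = 5

5


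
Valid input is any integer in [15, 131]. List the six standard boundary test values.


Range: [15, 131]
Boundaries: just below min, min, min+1, max-1, max, just above max
Values: [14, 15, 16, 130, 131, 132]

[14, 15, 16, 130, 131, 132]


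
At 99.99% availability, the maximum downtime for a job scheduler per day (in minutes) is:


Formula: allowed downtime = period * (100 - SLA) / 100
Period (day) = 1440 minutes
Unavailability fraction = (100 - 99.99) / 100
Allowed downtime = 1440 * (100 - 99.99) / 100
Allowed downtime = 0.144 minutes

0.144 minutes


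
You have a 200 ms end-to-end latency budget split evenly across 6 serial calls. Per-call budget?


Formula: per_stage = total_budget / stages
per_stage = 200 / 6
per_stage = 33.33 ms

33.33 ms


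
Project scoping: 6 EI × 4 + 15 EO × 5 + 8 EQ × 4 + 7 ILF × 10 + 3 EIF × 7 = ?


UFP = EI*4 + EO*5 + EQ*4 + ILF*10 + EIF*7
UFP = 6*4 + 15*5 + 8*4 + 7*10 + 3*7
UFP = 24 + 75 + 32 + 70 + 21
UFP = 222

222


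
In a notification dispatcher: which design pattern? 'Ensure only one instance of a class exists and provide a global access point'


This matches the Singleton pattern

Singleton


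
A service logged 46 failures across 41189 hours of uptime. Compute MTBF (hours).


Formula: MTBF = Total operating time / Number of failures
MTBF = 41189 / 46
MTBF = 895.41 hours

895.41 hours


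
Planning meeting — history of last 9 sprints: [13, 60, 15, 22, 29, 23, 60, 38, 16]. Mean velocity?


Formula: Avg velocity = Total points / Number of sprints
Points: [13, 60, 15, 22, 29, 23, 60, 38, 16]
Sum = 13 + 60 + 15 + 22 + 29 + 23 + 60 + 38 + 16 = 276
Avg velocity = 276 / 9 = 30.67 points/sprint

30.67 points/sprint


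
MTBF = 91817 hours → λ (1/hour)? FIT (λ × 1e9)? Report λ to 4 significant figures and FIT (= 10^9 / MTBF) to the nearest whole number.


Formula: λ = 1 / MTBF; FIT = λ × 1e9 = 1e9 / MTBF
λ = 1 / 91817 ≈ 1.089e-05 failures/hour
FIT = 1e9 / 91817 ≈ 10891 failures per 1e9 hours (nearest whole number)

λ = 1.089e-05 /h, FIT = 10891


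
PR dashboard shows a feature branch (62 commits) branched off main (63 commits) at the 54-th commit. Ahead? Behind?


Common ancestor: commit #54
feature commits after divergence: 62 - 54 = 8
main commits after divergence: 63 - 54 = 9
feature is 8 commits ahead of main
main is 9 commits ahead of feature

feature ahead: 8, main ahead: 9


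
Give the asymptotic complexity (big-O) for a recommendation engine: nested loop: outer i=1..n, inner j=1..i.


Reasoning: triangle: n(n+1)/2 ~ n^2/2
Complexity: O(n^2)

O(n^2)


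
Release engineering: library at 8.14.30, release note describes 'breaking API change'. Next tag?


Current: 8.14.30
Change category: 'breaking API change' → major bump
SemVer rule: major bump → increment MAJOR, reset MINOR and PATCH to 0
New: 9.0.0

9.0.0


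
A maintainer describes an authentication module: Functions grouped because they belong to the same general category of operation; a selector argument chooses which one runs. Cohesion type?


Reasoning: Grouped by category of activity, not by data or sequence
Type: Logical cohesion

Logical cohesion


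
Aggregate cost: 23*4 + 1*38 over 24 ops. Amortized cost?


Formula: Amortized cost = Total cost / Operations
Total cost = (23 * 4) + (1 * 38)
Total cost = 92 + 38 = 130
Amortized = 130 / 24 = 5.4167

5.4167


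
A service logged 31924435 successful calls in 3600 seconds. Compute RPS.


Formula: throughput = requests / seconds
throughput = 31924435 / 3600
throughput = 8867.9 requests/second

8867.9 requests/second


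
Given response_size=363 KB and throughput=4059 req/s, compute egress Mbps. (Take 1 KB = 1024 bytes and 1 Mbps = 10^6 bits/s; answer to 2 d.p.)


Formula: Mbps = payload_bytes * RPS * 8 / 1e6
Payload per request = 363 KB = 363 * 1024 = 371712 bytes
Total bytes/sec = 371712 * 4059 = 1508779008
Total bits/sec = 1508779008 * 8 = 12070232064
Mbps = 12070232064 / 1e6 = 12070.23

12070.23 Mbps


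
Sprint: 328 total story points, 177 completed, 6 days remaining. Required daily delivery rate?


Formula: Required rate = Remaining points / Days left
Remaining = 328 - 177 = 151 points
Required rate = 151 / 6 = 25.17 points/day

25.17 points/day


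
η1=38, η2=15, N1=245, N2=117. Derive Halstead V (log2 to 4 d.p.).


Formula: V = N * log2(η), where N = N1 + N2 and η = η1 + η2
η = 38 + 15 = 53
N = 245 + 117 = 362
log2(53) ≈ 5.7279
V = 362 * 5.7279 = 2073.50

2073.50


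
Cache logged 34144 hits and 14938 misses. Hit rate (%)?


Formula: hit rate = hits / (hits + misses) * 100
hit rate = 34144 / (34144 + 14938) * 100
hit rate = 34144 / 49082 * 100
hit rate = 69.57%

69.57%


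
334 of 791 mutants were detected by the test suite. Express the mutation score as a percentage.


Mutation score = killed / total * 100
Mutation score = 334 / 791 * 100
Mutation score = 42.23%

42.23%


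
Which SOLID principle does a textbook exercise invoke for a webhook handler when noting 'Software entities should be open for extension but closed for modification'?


This describes the Open/Closed Principle (OCP)

Open/Closed Principle (OCP)


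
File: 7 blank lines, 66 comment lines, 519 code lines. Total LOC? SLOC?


Total LOC = blank + comment + code
Total LOC = 7 + 66 + 519 = 592
SLOC (source only) = code = 519

Total LOC: 592, SLOC: 519


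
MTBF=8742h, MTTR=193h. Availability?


Availability = MTBF / (MTBF + MTTR)
Availability = 8742 / (8742 + 193)
Availability = 8742 / 8935
Availability = 97.84%

97.84%


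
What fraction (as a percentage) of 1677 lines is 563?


Coverage = covered / total * 100
Coverage = 563 / 1677 * 100
Coverage = 33.57%

33.57%


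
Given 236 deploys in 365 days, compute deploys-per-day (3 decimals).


Formula: deployments per day = releases / days
= 236 / 365
= 0.647 deploys/day
(equivalently, 4.53 deploys/week)

0.647 deploys/day


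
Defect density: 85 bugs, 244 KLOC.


Defect density = defects / KLOC
Defect density = 85 / 244
Defect density = 0.348 defects/KLOC

0.348 defects/KLOC


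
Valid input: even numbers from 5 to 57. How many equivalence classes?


Constraint: even integers in [5, 57]
Class 1: x < 5 — out-of-range invalid
Class 2: x in [5,57] but odd — wrong type invalid
Class 3: x in [5,57] and even — valid
Class 4: x > 57 — out-of-range invalid
Total equivalence classes: 4

4 equivalence classes


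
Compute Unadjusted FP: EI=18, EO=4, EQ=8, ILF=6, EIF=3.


UFP = EI*4 + EO*5 + EQ*4 + ILF*10 + EIF*7
UFP = 18*4 + 4*5 + 8*4 + 6*10 + 3*7
UFP = 72 + 20 + 32 + 60 + 21
UFP = 205

205


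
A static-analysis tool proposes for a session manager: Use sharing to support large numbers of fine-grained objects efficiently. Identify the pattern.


This matches the Flyweight pattern

Flyweight


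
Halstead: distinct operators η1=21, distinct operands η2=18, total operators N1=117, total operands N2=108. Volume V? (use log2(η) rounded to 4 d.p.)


Formula: V = N * log2(η), where N = N1 + N2 and η = η1 + η2
η = 21 + 18 = 39
N = 117 + 108 = 225
log2(39) ≈ 5.2854
V = 225 * 5.2854 = 1189.22

1189.22


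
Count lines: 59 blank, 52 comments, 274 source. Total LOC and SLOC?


Total LOC = blank + comment + code
Total LOC = 59 + 52 + 274 = 385
SLOC (source only) = code = 274

Total LOC: 385, SLOC: 274


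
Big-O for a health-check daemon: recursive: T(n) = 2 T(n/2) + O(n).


Reasoning: master theorem case 2 (merge-sort recurrence)
Complexity: O(n log n)

O(n log n)


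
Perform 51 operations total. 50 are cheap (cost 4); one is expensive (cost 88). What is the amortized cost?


Formula: Amortized cost = Total cost / Operations
Total cost = (50 * 4) + (1 * 88)
Total cost = 200 + 88 = 288
Amortized = 288 / 51 = 5.6471

5.6471


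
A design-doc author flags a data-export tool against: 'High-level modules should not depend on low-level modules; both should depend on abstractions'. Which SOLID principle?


This describes the Dependency Inversion Principle (DIP)

Dependency Inversion Principle (DIP)


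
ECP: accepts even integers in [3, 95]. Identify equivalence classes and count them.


Constraint: even integers in [3, 95]
Class 1: x < 3 — out-of-range invalid
Class 2: x in [3,95] but odd — wrong type invalid
Class 3: x in [3,95] and even — valid
Class 4: x > 95 — out-of-range invalid
Total equivalence classes: 4

4 equivalence classes


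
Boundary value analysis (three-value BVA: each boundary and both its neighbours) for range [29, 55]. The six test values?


Range: [29, 55]
Boundaries: just below min, min, min+1, max-1, max, just above max
Values: [28, 29, 30, 54, 55, 56]

[28, 29, 30, 54, 55, 56]


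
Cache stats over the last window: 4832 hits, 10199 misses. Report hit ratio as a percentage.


Formula: hit rate = hits / (hits + misses) * 100
hit rate = 4832 / (4832 + 10199) * 100
hit rate = 4832 / 15031 * 100
hit rate = 32.15%

32.15%


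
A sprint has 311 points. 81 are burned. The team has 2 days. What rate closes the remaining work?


Formula: Required rate = Remaining points / Days left
Remaining = 311 - 81 = 230 points
Required rate = 230 / 2 = 115.0 points/day

115.0 points/day


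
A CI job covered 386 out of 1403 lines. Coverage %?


Coverage = covered / total * 100
Coverage = 386 / 1403 * 100
Coverage = 27.51%

27.51%


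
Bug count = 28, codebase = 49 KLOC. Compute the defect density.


Defect density = defects / KLOC
Defect density = 28 / 49
Defect density = 0.571 defects/KLOC

0.571 defects/KLOC


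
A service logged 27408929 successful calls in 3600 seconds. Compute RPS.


Formula: throughput = requests / seconds
throughput = 27408929 / 3600
throughput = 7613.59 requests/second

7613.59 requests/second


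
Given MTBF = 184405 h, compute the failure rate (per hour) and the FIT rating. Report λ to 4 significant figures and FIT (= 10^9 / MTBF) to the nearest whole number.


Formula: λ = 1 / MTBF; FIT = λ × 1e9 = 1e9 / MTBF
λ = 1 / 184405 ≈ 5.423e-06 failures/hour
FIT = 1e9 / 184405 ≈ 5423 failures per 1e9 hours (nearest whole number)

λ = 5.423e-06 /h, FIT = 5423


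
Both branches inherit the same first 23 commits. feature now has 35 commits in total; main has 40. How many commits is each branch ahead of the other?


Common ancestor: commit #23
feature commits after divergence: 35 - 23 = 12
main commits after divergence: 40 - 23 = 17
feature is 12 commits ahead of main
main is 17 commits ahead of feature

feature ahead: 12, main ahead: 17


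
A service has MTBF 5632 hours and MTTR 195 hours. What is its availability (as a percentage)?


Availability = MTBF / (MTBF + MTTR)
Availability = 5632 / (5632 + 195)
Availability = 5632 / 5827
Availability = 96.6535%

96.6535%


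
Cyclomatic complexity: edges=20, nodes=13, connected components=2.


Formula: V(G) = E - N + 2P
V(G) = 20 - 13 + 2*2
V(G) = 7 + 4
V(G) = 11

11


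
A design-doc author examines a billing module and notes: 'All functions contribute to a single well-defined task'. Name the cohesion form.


Reasoning: Best: single purpose
Type: Functional cohesion

Functional cohesion


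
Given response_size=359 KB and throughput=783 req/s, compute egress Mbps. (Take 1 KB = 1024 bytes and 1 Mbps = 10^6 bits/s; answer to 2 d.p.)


Formula: Mbps = payload_bytes * RPS * 8 / 1e6
Payload per request = 359 KB = 359 * 1024 = 367616 bytes
Total bytes/sec = 367616 * 783 = 287843328
Total bits/sec = 287843328 * 8 = 2302746624
Mbps = 2302746624 / 1e6 = 2302.75

2302.75 Mbps


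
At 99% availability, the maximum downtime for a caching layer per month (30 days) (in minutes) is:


Formula: allowed downtime = period * (100 - SLA) / 100
Period (month (30 days)) = 43200 minutes
Unavailability fraction = (100 - 99.0) / 100
Allowed downtime = 43200 * (100 - 99.0) / 100
Allowed downtime = 432.0 minutes

432.0 minutes


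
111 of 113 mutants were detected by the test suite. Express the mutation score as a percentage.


Mutation score = killed / total * 100
Mutation score = 111 / 113 * 100
Mutation score = 98.23%

98.23%


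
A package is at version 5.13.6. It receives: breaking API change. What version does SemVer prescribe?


Current: 5.13.6
Change category: 'breaking API change' → major bump
SemVer rule: major bump → increment MAJOR, reset MINOR and PATCH to 0
New: 6.0.0

6.0.0


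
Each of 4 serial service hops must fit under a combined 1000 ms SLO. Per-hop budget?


Formula: per_stage = total_budget / stages
per_stage = 1000 / 4
per_stage = 250.0 ms

250.0 ms


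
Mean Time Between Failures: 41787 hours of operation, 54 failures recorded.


Formula: MTBF = Total operating time / Number of failures
MTBF = 41787 / 54
MTBF = 773.83 hours

773.83 hours


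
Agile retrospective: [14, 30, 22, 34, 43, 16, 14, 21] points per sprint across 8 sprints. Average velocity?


Formula: Avg velocity = Total points / Number of sprints
Points: [14, 30, 22, 34, 43, 16, 14, 21]
Sum = 14 + 30 + 22 + 34 + 43 + 16 + 14 + 21 = 194
Avg velocity = 194 / 8 = 24.25 points/sprint

24.25 points/sprint


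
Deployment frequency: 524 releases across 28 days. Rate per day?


Formula: deployments per day = releases / days
= 524 / 28
= 18.714 deploys/day
(equivalently, 131.0 deploys/week)

18.714 deploys/day


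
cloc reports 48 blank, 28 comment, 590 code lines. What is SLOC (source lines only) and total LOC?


Total LOC = blank + comment + code
Total LOC = 48 + 28 + 590 = 666
SLOC (source only) = code = 590

Total LOC: 666, SLOC: 590


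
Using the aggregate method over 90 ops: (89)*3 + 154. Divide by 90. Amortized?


Formula: Amortized cost = Total cost / Operations
Total cost = (89 * 3) + (1 * 154)
Total cost = 267 + 154 = 421
Amortized = 421 / 90 = 4.6778

4.6778


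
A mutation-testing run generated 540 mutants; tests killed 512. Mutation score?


Mutation score = killed / total * 100
Mutation score = 512 / 540 * 100
Mutation score = 94.81%

94.81%


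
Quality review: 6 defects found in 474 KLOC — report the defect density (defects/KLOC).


Defect density = defects / KLOC
Defect density = 6 / 474
Defect density = 0.013 defects/KLOC

0.013 defects/KLOC


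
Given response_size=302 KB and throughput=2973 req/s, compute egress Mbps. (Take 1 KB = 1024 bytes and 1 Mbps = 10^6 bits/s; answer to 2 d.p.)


Formula: Mbps = payload_bytes * RPS * 8 / 1e6
Payload per request = 302 KB = 302 * 1024 = 309248 bytes
Total bytes/sec = 309248 * 2973 = 919394304
Total bits/sec = 919394304 * 8 = 7355154432
Mbps = 7355154432 / 1e6 = 7355.15

7355.15 Mbps


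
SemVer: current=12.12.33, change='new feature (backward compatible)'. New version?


Current: 12.12.33
Change category: 'new feature (backward compatible)' → minor bump
SemVer rule: minor bump → increment MINOR, reset PATCH to 0 (MAJOR unchanged)
New: 12.13.0

12.13.0


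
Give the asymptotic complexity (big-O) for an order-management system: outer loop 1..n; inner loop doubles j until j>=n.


Reasoning: linear outer times logarithmic inner
Complexity: O(n log n)

O(n log n)


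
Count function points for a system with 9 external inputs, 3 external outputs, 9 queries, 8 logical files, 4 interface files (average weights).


UFP = EI*4 + EO*5 + EQ*4 + ILF*10 + EIF*7
UFP = 9*4 + 3*5 + 9*4 + 8*10 + 4*7
UFP = 36 + 15 + 36 + 80 + 28
UFP = 195

195


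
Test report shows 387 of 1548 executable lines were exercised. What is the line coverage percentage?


Coverage = covered / total * 100
Coverage = 387 / 1548 * 100
Coverage = 25.0%

25.0%


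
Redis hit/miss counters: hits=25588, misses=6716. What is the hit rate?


Formula: hit rate = hits / (hits + misses) * 100
hit rate = 25588 / (25588 + 6716) * 100
hit rate = 25588 / 32304 * 100
hit rate = 79.21%

79.21%


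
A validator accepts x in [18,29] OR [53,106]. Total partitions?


Valid ranges: [18,29] and [53,106]
Class 1: x < 18 — invalid
Class 2: 18 ≤ x ≤ 29 — valid
Class 3: 29 < x < 53 — invalid (gap between ranges)
Class 4: 53 ≤ x ≤ 106 — valid
Class 5: x > 106 — invalid
Total equivalence classes: 5

5 equivalence classes


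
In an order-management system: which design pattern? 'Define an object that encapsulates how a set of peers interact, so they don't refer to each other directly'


This matches the Mediator pattern

Mediator


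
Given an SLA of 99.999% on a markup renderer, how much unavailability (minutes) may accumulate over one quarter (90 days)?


Formula: allowed downtime = period * (100 - SLA) / 100
Period (quarter (90 days)) = 129600 minutes
Unavailability fraction = (100 - 99.999) / 100
Allowed downtime = 129600 * (100 - 99.999) / 100
Allowed downtime = 1.296 minutes

1.296 minutes


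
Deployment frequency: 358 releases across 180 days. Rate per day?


Formula: deployments per day = releases / days
= 358 / 180
= 1.989 deploys/day
(equivalently, 13.92 deploys/week)

1.989 deploys/day


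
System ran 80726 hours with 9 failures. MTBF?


Formula: MTBF = Total operating time / Number of failures
MTBF = 80726 / 9
MTBF = 8969.56 hours

8969.56 hours


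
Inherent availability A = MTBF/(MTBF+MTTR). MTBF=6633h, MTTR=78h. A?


Availability = MTBF / (MTBF + MTTR)
Availability = 6633 / (6633 + 78)
Availability = 6633 / 6711
Availability = 98.8377%

98.8377%


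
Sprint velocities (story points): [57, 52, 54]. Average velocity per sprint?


Formula: Avg velocity = Total points / Number of sprints
Points: [57, 52, 54]
Sum = 57 + 52 + 54 = 163
Avg velocity = 163 / 3 = 54.33 points/sprint

54.33 points/sprint


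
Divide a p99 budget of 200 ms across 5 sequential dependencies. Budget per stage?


Formula: per_stage = total_budget / stages
per_stage = 200 / 5
per_stage = 40.0 ms

40.0 ms


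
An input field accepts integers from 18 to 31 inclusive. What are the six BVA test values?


Range: [18, 31]
Boundaries: just below min, min, min+1, max-1, max, just above max
Values: [17, 18, 19, 30, 31, 32]

[17, 18, 19, 30, 31, 32]


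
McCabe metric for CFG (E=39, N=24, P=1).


Formula: V(G) = E - N + 2P
V(G) = 39 - 24 + 2*1
V(G) = 15 + 2
V(G) = 17

17


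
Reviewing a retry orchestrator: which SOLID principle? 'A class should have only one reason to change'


This describes the Single Responsibility Principle (SRP)

Single Responsibility Principle (SRP)


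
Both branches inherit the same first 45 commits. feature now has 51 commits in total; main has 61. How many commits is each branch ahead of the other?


Common ancestor: commit #45
feature commits after divergence: 51 - 45 = 6
main commits after divergence: 61 - 45 = 16
feature is 6 commits ahead of main
main is 16 commits ahead of feature

feature ahead: 6, main ahead: 16


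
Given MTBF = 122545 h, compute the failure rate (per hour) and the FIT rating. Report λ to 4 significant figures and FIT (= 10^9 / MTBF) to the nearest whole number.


Formula: λ = 1 / MTBF; FIT = λ × 1e9 = 1e9 / MTBF
λ = 1 / 122545 ≈ 8.160e-06 failures/hour
FIT = 1e9 / 122545 ≈ 8160 failures per 1e9 hours (nearest whole number)

λ = 8.160e-06 /h, FIT = 8160


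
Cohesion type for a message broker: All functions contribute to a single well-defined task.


Reasoning: Best: single purpose
Type: Functional cohesion

Functional cohesion


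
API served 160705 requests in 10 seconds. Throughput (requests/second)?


Formula: throughput = requests / seconds
throughput = 160705 / 10
throughput = 16070.5 requests/second

16070.5 requests/second


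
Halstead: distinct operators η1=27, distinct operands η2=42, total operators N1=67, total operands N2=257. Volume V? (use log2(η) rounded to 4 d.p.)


Formula: V = N * log2(η), where N = N1 + N2 and η = η1 + η2
η = 27 + 42 = 69
N = 67 + 257 = 324
log2(69) ≈ 6.1085
V = 324 * 6.1085 = 1979.15

1979.15


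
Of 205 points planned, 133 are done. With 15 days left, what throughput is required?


Formula: Required rate = Remaining points / Days left
Remaining = 205 - 133 = 72 points
Required rate = 72 / 15 = 4.8 points/day

4.8 points/day


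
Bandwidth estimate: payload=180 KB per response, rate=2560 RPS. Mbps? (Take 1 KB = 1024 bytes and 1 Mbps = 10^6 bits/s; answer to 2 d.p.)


Formula: Mbps = payload_bytes * RPS * 8 / 1e6
Payload per request = 180 KB = 180 * 1024 = 184320 bytes
Total bytes/sec = 184320 * 2560 = 471859200
Total bits/sec = 471859200 * 8 = 3774873600
Mbps = 3774873600 / 1e6 = 3774.87

3774.87 Mbps


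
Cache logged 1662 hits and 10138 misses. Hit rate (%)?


Formula: hit rate = hits / (hits + misses) * 100
hit rate = 1662 / (1662 + 10138) * 100
hit rate = 1662 / 11800 * 100
hit rate = 14.08%

14.08%


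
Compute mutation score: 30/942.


Mutation score = killed / total * 100
Mutation score = 30 / 942 * 100
Mutation score = 3.18%

3.18%


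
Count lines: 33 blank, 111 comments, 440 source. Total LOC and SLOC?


Total LOC = blank + comment + code
Total LOC = 33 + 111 + 440 = 584
SLOC (source only) = code = 440

Total LOC: 584, SLOC: 440


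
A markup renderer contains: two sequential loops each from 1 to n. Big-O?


Reasoning: sequential dominates: O(n) + O(n) = O(n)
Complexity: O(n)

O(n)


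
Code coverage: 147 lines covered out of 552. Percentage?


Coverage = covered / total * 100
Coverage = 147 / 552 * 100
Coverage = 26.63%

26.63%


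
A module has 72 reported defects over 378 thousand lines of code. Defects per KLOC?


Defect density = defects / KLOC
Defect density = 72 / 378
Defect density = 0.19 defects/KLOC

0.19 defects/KLOC


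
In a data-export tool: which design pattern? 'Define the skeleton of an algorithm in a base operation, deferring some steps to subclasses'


This matches the Template Method pattern

Template Method


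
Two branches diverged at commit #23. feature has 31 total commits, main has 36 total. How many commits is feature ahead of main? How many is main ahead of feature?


Common ancestor: commit #23
feature commits after divergence: 31 - 23 = 8
main commits after divergence: 36 - 23 = 13
feature is 8 commits ahead of main
main is 13 commits ahead of feature

feature ahead: 8, main ahead: 13


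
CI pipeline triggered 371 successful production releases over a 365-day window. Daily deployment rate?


Formula: deployments per day = releases / days
= 371 / 365
= 1.016 deploys/day
(equivalently, 7.12 deploys/week)

1.016 deploys/day


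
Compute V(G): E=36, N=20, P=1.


Formula: V(G) = E - N + 2P
V(G) = 36 - 20 + 2*1
V(G) = 16 + 2
V(G) = 18

18


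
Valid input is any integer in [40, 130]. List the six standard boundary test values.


Range: [40, 130]
Boundaries: just below min, min, min+1, max-1, max, just above max
Values: [39, 40, 41, 129, 130, 131]

[39, 40, 41, 129, 130, 131]


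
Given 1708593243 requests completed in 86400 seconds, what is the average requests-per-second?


Formula: throughput = requests / seconds
throughput = 1708593243 / 86400
throughput = 19775.38 requests/second

19775.38 requests/second


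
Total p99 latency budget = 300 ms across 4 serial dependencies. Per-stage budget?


Formula: per_stage = total_budget / stages
per_stage = 300 / 4
per_stage = 75.0 ms

75.0 ms


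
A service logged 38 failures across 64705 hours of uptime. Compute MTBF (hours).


Formula: MTBF = Total operating time / Number of failures
MTBF = 64705 / 38
MTBF = 1702.76 hours

1702.76 hours


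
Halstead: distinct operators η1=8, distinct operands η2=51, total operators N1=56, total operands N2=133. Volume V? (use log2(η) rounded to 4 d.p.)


Formula: V = N * log2(η), where N = N1 + N2 and η = η1 + η2
η = 8 + 51 = 59
N = 56 + 133 = 189
log2(59) ≈ 5.8826
V = 189 * 5.8826 = 1111.81

1111.81


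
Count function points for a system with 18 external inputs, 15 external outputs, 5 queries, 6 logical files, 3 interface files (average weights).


UFP = EI*4 + EO*5 + EQ*4 + ILF*10 + EIF*7
UFP = 18*4 + 15*5 + 5*4 + 6*10 + 3*7
UFP = 72 + 75 + 20 + 60 + 21
UFP = 248

248


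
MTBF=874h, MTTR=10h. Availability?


Availability = MTBF / (MTBF + MTTR)
Availability = 874 / (874 + 10)
Availability = 874 / 884
Availability = 98.8688%

98.8688%


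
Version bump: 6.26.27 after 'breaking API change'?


Current: 6.26.27
Change category: 'breaking API change' → major bump
SemVer rule: major bump → increment MAJOR, reset MINOR and PATCH to 0
New: 7.0.0

7.0.0


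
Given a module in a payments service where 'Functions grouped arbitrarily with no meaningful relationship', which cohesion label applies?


Reasoning: Worst: random grouping
Type: Coincidental cohesion

Coincidental cohesion


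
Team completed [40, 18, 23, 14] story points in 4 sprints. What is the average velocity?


Formula: Avg velocity = Total points / Number of sprints
Points: [40, 18, 23, 14]
Sum = 40 + 18 + 23 + 14 = 95
Avg velocity = 95 / 4 = 23.75 points/sprint

23.75 points/sprint


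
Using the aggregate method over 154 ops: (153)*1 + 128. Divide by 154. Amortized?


Formula: Amortized cost = Total cost / Operations
Total cost = (153 * 1) + (1 * 128)
Total cost = 153 + 128 = 281
Amortized = 281 / 154 = 1.8247

1.8247


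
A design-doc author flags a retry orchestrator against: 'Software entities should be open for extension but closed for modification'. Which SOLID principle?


This describes the Open/Closed Principle (OCP)

Open/Closed Principle (OCP)


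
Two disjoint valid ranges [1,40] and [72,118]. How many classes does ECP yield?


Valid ranges: [1,40] and [72,118]
Class 1: x < 1 — invalid
Class 2: 1 ≤ x ≤ 40 — valid
Class 3: 40 < x < 72 — invalid (gap between ranges)
Class 4: 72 ≤ x ≤ 118 — valid
Class 5: x > 118 — invalid
Total equivalence classes: 5

5 equivalence classes


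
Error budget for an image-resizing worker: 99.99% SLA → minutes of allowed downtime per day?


Formula: allowed downtime = period * (100 - SLA) / 100
Period (day) = 1440 minutes
Unavailability fraction = (100 - 99.99) / 100
Allowed downtime = 1440 * (100 - 99.99) / 100
Allowed downtime = 0.144 minutes

0.144 minutes


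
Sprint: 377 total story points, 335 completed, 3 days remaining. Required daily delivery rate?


Formula: Required rate = Remaining points / Days left
Remaining = 377 - 335 = 42 points
Required rate = 42 / 3 = 14.0 points/day

14.0 points/day


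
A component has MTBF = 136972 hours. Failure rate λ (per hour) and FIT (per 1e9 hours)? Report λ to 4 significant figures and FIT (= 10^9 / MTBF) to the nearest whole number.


Formula: λ = 1 / MTBF; FIT = λ × 1e9 = 1e9 / MTBF
λ = 1 / 136972 ≈ 7.301e-06 failures/hour
FIT = 1e9 / 136972 ≈ 7301 failures per 1e9 hours (nearest whole number)

λ = 7.301e-06 /h, FIT = 7301


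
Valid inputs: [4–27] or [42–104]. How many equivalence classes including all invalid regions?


Valid ranges: [4,27] and [42,104]
Class 1: x < 4 — invalid
Class 2: 4 ≤ x ≤ 27 — valid
Class 3: 27 < x < 42 — invalid (gap between ranges)
Class 4: 42 ≤ x ≤ 104 — valid
Class 5: x > 104 — invalid
Total equivalence classes: 5

5 equivalence classes


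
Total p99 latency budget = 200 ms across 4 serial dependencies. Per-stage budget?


Formula: per_stage = total_budget / stages
per_stage = 200 / 4
per_stage = 50.0 ms

50.0 ms


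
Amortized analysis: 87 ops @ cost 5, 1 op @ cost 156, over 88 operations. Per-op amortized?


Formula: Amortized cost = Total cost / Operations
Total cost = (87 * 5) + (1 * 156)
Total cost = 435 + 156 = 591
Amortized = 591 / 88 = 6.7159

6.7159


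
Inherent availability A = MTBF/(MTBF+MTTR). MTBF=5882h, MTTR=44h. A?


Availability = MTBF / (MTBF + MTTR)
Availability = 5882 / (5882 + 44)
Availability = 5882 / 5926
Availability = 99.2575%

99.2575%


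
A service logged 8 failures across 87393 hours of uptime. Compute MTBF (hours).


Formula: MTBF = Total operating time / Number of failures
MTBF = 87393 / 8
MTBF = 10924.13 hours

10924.13 hours


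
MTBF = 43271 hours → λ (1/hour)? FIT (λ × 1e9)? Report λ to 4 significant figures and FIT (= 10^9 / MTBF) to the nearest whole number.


Formula: λ = 1 / MTBF; FIT = λ × 1e9 = 1e9 / MTBF
λ = 1 / 43271 ≈ 2.311e-05 failures/hour
FIT = 1e9 / 43271 ≈ 23110 failures per 1e9 hours (nearest whole number)

λ = 2.311e-05 /h, FIT = 23110


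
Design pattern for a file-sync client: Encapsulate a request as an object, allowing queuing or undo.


This matches the Command pattern

Command


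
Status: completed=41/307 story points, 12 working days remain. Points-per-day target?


Formula: Required rate = Remaining points / Days left
Remaining = 307 - 41 = 266 points
Required rate = 266 / 12 = 22.17 points/day

22.17 points/day


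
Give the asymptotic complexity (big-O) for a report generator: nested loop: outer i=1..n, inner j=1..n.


Reasoning: n iterations times n iterations
Complexity: O(n^2)

O(n^2)


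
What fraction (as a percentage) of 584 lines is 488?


Coverage = covered / total * 100
Coverage = 488 / 584 * 100
Coverage = 83.56%

83.56%


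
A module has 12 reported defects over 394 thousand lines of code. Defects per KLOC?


Defect density = defects / KLOC
Defect density = 12 / 394
Defect density = 0.03 defects/KLOC

0.03 defects/KLOC


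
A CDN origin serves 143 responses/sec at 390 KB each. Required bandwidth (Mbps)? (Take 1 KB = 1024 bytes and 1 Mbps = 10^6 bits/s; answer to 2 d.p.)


Formula: Mbps = payload_bytes * RPS * 8 / 1e6
Payload per request = 390 KB = 390 * 1024 = 399360 bytes
Total bytes/sec = 399360 * 143 = 57108480
Total bits/sec = 57108480 * 8 = 456867840
Mbps = 456867840 / 1e6 = 456.87

456.87 Mbps


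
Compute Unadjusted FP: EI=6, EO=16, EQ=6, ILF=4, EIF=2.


UFP = EI*4 + EO*5 + EQ*4 + ILF*10 + EIF*7
UFP = 6*4 + 16*5 + 6*4 + 4*10 + 2*7
UFP = 24 + 80 + 24 + 40 + 14
UFP = 182

182


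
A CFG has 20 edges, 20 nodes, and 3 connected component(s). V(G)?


Formula: V(G) = E - N + 2P
V(G) = 20 - 20 + 2*3
V(G) = 0 + 6
V(G) = 6

6


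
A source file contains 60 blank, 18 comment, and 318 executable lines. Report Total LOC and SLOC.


Total LOC = blank + comment + code
Total LOC = 60 + 18 + 318 = 396
SLOC (source only) = code = 318

Total LOC: 396, SLOC: 318


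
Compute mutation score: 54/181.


Mutation score = killed / total * 100
Mutation score = 54 / 181 * 100
Mutation score = 29.83%

29.83%


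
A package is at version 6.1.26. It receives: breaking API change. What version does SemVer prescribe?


Current: 6.1.26
Change category: 'breaking API change' → major bump
SemVer rule: major bump → increment MAJOR, reset MINOR and PATCH to 0
New: 7.0.0

7.0.0


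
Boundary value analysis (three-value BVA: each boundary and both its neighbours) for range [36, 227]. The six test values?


Range: [36, 227]
Boundaries: just below min, min, min+1, max-1, max, just above max
Values: [35, 36, 37, 226, 227, 228]

[35, 36, 37, 226, 227, 228]


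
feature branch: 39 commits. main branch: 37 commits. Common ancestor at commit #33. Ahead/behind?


Common ancestor: commit #33
feature commits after divergence: 39 - 33 = 6
main commits after divergence: 37 - 33 = 4
feature is 6 commits ahead of main
main is 4 commits ahead of feature

feature ahead: 6, main ahead: 4


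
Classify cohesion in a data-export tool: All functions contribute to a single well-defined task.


Reasoning: Best: single purpose
Type: Functional cohesion

Functional cohesion


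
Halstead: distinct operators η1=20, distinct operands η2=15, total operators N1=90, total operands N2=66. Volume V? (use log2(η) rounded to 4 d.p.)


Formula: V = N * log2(η), where N = N1 + N2 and η = η1 + η2
η = 20 + 15 = 35
N = 90 + 66 = 156
log2(35) ≈ 5.1293
V = 156 * 5.1293 = 800.17

800.17


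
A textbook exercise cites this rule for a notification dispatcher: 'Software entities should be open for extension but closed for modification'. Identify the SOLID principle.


This describes the Open/Closed Principle (OCP)

Open/Closed Principle (OCP)
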